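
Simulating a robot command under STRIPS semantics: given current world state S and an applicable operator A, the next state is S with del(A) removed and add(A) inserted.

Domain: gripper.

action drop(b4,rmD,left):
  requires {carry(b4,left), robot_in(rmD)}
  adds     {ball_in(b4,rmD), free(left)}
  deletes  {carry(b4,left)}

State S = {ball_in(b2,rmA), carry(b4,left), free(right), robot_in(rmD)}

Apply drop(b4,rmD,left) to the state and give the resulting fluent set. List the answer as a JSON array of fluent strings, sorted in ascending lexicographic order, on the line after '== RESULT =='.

Progress:
  pre ⊆ S: {carry(b4,left), robot_in(rmD)} ⊆ S  — applicable
  S \ del = {ball_in(b2,rmA), free(right), robot_in(rmD)}
  ∪ add   = {ball_in(b2,rmA), ball_in(b4,rmD), free(left), free(right), robot_in(rmD)}

== RESULT ==
["ball_in(b2,rmA)", "ball_in(b4,rmD)", "free(left)", "free(right)", "robot_in(rmD)"]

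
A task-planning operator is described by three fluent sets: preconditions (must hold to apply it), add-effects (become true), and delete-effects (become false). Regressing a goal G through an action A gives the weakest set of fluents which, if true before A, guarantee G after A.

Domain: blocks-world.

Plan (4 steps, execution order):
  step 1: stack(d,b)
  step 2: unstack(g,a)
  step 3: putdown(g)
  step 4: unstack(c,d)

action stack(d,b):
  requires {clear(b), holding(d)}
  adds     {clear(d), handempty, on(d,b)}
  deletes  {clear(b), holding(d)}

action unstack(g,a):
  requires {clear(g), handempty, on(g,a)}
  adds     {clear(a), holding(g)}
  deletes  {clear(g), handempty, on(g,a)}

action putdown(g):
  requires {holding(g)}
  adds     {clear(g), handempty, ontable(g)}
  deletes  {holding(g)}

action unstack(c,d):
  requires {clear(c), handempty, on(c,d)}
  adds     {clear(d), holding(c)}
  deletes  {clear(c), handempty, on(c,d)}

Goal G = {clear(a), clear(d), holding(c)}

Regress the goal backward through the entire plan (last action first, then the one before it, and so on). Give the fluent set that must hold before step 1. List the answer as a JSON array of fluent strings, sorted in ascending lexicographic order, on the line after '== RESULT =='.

Regress step by step:
  through step 4 (unstack(c,d)): drop {clear(d), holding(c)}, keep {clear(a)}, require {clear(c), handempty, on(c,d)}
    → {clear(a), clear(c), handempty, on(c,d)}
  through step 3 (putdown(g)): drop {handempty}, keep {clear(a), clear(c), on(c,d)}, require {holding(g)}
    → {clear(a), clear(c), holding(g), on(c,d)}
  through step 2 (unstack(g,a)): drop {clear(a), holding(g)}, keep {clear(c), on(c,d)}, require {clear(g), handempty, on(g,a)}
    → {clear(c), clear(g), handempty, on(c,d), on(g,a)}
  through step 1 (stack(d,b)): drop {handempty}, keep {clear(c), clear(g), on(c,d), on(g,a)}, require {clear(b), holding(d)}
    → {clear(b), clear(c), clear(g), holding(d), on(c,d), on(g,a)}

== RESULT ==
["clear(b)", "clear(c)", "clear(g)", "holding(d)", "on(c,d)", "on(g,a)"]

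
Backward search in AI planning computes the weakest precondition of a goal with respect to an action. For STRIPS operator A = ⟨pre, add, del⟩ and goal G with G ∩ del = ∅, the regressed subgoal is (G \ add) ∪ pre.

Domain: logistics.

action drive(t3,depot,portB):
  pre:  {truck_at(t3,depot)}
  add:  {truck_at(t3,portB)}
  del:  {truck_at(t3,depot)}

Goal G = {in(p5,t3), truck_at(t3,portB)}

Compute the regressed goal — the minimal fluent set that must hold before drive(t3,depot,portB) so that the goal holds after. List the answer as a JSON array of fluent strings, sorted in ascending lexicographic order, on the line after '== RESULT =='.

Compute (G \ add) ∪ pre:
  G ∩ del = {}  (empty — regression defined)
  G \ add = {in(p5,t3), truck_at(t3,portB)} \ {truck_at(t3,portB)} = {in(p5,t3)}
  ∪ pre   = {in(p5,t3)} ∪ {truck_at(t3,depot)}
          = {in(p5,t3), truck_at(t3,depot)}

== RESULT ==
["in(p5,t3)", "truck_at(t3,depot)"]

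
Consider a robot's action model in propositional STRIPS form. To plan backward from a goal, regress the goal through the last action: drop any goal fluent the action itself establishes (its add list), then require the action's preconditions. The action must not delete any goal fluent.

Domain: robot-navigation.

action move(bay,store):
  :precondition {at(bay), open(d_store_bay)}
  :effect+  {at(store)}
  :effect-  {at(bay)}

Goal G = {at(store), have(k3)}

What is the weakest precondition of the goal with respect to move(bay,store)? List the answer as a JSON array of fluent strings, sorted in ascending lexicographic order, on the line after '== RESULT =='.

Regress:
  G ∩ del = {}  (empty — regression defined)
  G \ add = {at(store), have(k3)} \ {at(store)} = {have(k3)}
  ∪ pre   = {have(k3)} ∪ {at(bay), open(d_store_bay)}
          = {at(bay), have(k3), open(d_store_bay)}

== RESULT ==
["at(bay)", "have(k3)", "open(d_store_bay)"]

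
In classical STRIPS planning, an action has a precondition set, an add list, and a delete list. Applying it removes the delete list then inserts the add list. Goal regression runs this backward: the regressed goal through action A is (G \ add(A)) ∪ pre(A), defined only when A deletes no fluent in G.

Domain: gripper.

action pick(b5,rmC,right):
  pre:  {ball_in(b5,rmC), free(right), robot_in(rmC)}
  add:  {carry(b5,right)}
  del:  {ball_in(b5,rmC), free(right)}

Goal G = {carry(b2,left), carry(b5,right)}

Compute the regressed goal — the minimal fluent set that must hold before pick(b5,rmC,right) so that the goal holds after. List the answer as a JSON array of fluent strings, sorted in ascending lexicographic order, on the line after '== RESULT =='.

Regress:
  G ∩ del = {}  (empty — regression defined)
  G \ add = {carry(b2,left), carry(b5,right)} \ {carry(b5,right)} = {carry(b2,left)}
  ∪ pre   = {carry(b2,left)} ∪ {ball_in(b5,rmC), free(right), robot_in(rmC)}
          = {ball_in(b5,rmC), carry(b2,left), free(right), robot_in(rmC)}

== RESULT ==
["ball_in(b5,rmC)", "carry(b2,left)", "free(right)", "robot_in(rmC)"]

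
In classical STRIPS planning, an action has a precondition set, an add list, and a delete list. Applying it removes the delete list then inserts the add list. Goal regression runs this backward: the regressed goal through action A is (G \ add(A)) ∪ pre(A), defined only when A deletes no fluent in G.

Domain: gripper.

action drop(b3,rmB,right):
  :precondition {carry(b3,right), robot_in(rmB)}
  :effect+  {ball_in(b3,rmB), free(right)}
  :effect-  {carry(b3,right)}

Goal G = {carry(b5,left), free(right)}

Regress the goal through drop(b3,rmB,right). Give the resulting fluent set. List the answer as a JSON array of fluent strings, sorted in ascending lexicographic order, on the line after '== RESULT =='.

Compute (G \ add) ∪ pre:
  G ∩ del = {}  (empty — regression defined)
  G \ add = {carry(b5,left), free(right)} \ {ball_in(b3,rmB), free(right)} = {carry(b5,left)}
  ∪ pre   = {carry(b5,left)} ∪ {carry(b3,right), robot_in(rmB)}
          = {carry(b3,right), carry(b5,left), robot_in(rmB)}

== RESULT ==
["carry(b3,right)", "carry(b5,left)", "robot_in(rmB)"]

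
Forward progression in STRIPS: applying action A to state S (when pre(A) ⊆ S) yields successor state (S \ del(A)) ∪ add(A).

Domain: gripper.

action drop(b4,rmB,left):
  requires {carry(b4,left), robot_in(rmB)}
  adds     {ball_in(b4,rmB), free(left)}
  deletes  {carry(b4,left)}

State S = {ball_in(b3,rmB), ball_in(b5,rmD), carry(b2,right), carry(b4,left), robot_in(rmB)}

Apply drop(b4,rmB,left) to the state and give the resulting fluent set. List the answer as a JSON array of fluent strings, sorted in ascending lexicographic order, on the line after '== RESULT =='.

Progress:
  pre ⊆ S: {carry(b4,left), robot_in(rmB)} ⊆ S  — applicable
  S \ del = {ball_in(b3,rmB), ball_in(b5,rmD), carry(b2,right), robot_in(rmB)}
  ∪ add   = {ball_in(b3,rmB), ball_in(b4,rmB), ball_in(b5,rmD), carry(b2,right), free(left), robot_in(rmB)}

== RESULT ==
["ball_in(b3,rmB)", "ball_in(b4,rmB)", "ball_in(b5,rmD)", "carry(b2,right)", "free(left)", "robot_in(rmB)"]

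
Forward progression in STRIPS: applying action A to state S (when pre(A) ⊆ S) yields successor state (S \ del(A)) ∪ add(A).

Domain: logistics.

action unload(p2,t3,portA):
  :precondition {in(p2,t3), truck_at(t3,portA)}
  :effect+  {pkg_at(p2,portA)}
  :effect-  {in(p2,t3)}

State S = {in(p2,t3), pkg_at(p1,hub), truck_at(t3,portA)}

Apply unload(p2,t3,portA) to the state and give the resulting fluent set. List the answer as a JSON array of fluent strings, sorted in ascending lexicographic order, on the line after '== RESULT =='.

Compute (S \ del) ∪ add:
  pre ⊆ S: {in(p2,t3), truck_at(t3,portA)} ⊆ S  — applicable
  S \ del = {pkg_at(p1,hub), truck_at(t3,portA)}
  ∪ add   = {pkg_at(p1,hub), pkg_at(p2,portA), truck_at(t3,portA)}

== RESULT ==
["pkg_at(p1,hub)", "pkg_at(p2,portA)", "truck_at(t3,portA)"]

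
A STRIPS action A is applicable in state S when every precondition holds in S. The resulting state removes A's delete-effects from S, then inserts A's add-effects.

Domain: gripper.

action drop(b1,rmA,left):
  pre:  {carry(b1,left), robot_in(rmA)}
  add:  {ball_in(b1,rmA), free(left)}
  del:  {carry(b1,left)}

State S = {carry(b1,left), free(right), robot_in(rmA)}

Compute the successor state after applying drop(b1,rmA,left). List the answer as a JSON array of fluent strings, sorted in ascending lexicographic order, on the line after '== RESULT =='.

Progress:
  pre ⊆ S: {carry(b1,left), robot_in(rmA)} ⊆ S  — applicable
  S \ del = {free(right), robot_in(rmA)}
  ∪ add   = {ball_in(b1,rmA), free(left), free(right), robot_in(rmA)}

== RESULT ==
["ball_in(b1,rmA)", "free(left)", "free(right)", "robot_in(rmA)"]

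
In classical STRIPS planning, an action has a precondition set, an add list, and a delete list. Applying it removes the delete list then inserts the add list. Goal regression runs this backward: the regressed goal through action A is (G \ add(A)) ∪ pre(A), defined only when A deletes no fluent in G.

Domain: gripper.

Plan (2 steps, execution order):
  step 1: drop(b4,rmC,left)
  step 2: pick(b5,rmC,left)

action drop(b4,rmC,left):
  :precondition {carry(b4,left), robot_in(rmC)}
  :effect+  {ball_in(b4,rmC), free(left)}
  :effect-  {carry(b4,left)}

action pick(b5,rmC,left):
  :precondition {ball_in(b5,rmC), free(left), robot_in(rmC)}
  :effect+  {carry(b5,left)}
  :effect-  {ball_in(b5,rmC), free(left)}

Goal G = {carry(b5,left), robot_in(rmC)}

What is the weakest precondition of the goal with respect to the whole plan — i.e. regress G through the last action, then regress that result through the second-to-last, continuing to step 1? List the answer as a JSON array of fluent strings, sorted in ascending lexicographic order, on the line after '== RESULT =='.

Regress step by step:
  through step 2 (pick(b5,rmC,left)): drop {carry(b5,left)}, keep {robot_in(rmC)}, require {ball_in(b5,rmC), free(left), robot_in(rmC)}
    → {ball_in(b5,rmC), free(left), robot_in(rmC)}
  through step 1 (drop(b4,rmC,left)): drop {free(left)}, keep {ball_in(b5,rmC), robot_in(rmC)}, require {carry(b4,left), robot_in(rmC)}
    → {ball_in(b5,rmC), carry(b4,left), robot_in(rmC)}

== RESULT ==
["ball_in(b5,rmC)", "carry(b4,left)", "robot_in(rmC)"]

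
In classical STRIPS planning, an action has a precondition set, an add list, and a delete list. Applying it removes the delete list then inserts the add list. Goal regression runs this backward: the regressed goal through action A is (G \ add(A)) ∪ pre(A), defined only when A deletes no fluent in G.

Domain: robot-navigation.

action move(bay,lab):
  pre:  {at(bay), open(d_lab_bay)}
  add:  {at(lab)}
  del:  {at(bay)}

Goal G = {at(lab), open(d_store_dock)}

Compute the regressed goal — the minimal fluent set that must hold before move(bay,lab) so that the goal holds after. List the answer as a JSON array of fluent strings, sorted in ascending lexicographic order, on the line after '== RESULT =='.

Compute (G \ add) ∪ pre:
  G ∩ del = {}  (empty — regression defined)
  G \ add = {at(lab), open(d_store_dock)} \ {at(lab)} = {open(d_store_dock)}
  ∪ pre   = {open(d_store_dock)} ∪ {at(bay), open(d_lab_bay)}
          = {at(bay), open(d_lab_bay), open(d_store_dock)}

== RESULT ==
["at(bay)", "open(d_lab_bay)", "open(d_store_dock)"]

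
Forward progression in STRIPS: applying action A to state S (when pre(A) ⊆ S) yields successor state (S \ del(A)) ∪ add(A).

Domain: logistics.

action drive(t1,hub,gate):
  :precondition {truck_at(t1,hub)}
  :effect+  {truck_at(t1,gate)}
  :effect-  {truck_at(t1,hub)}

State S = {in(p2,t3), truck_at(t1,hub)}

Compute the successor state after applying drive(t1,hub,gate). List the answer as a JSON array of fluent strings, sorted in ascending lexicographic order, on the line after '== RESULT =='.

Compute (S \ del) ∪ add:
  pre ⊆ S: {truck_at(t1,hub)} ⊆ S  — applicable
  S \ del = {in(p2,t3)}
  ∪ add   = {in(p2,t3), truck_at(t1,gate)}

== RESULT ==
["in(p2,t3)", "truck_at(t1,gate)"]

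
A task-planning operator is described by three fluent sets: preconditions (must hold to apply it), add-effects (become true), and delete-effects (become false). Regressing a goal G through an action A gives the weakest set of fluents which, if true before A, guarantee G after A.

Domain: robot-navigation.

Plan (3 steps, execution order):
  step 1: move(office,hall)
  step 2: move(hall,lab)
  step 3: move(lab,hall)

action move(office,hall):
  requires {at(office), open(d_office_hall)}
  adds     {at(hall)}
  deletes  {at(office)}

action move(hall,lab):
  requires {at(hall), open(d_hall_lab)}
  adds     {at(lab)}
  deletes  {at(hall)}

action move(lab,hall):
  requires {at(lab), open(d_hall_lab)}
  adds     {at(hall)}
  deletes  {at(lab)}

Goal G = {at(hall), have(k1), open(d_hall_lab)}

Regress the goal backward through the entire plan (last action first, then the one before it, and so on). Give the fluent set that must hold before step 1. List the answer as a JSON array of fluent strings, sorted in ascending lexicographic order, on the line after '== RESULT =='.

Regress step by step:
  through step 3 (move(lab,hall)): drop {at(hall)}, keep {have(k1), open(d_hall_lab)}, require {at(lab), open(d_hall_lab)}
    → {at(lab), have(k1), open(d_hall_lab)}
  through step 2 (move(hall,lab)): drop {at(lab)}, keep {have(k1), open(d_hall_lab)}, require {at(hall), open(d_hall_lab)}
    → {at(hall), have(k1), open(d_hall_lab)}
  through step 1 (move(office,hall)): drop {at(hall)}, keep {have(k1), open(d_hall_lab)}, require {at(office), open(d_office_hall)}
    → {at(office), have(k1), open(d_hall_lab), open(d_office_hall)}

== RESULT ==
["at(office)", "have(k1)", "open(d_hall_lab)", "open(d_office_hall)"]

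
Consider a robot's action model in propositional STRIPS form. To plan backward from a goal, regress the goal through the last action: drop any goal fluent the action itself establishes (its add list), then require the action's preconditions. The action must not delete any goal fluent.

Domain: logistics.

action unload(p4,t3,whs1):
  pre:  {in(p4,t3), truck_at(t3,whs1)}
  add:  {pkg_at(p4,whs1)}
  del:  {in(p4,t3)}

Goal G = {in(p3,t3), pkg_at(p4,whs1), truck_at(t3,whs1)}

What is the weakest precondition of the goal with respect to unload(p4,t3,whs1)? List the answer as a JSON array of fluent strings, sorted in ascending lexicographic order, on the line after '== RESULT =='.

Compute (G \ add) ∪ pre:
  G ∩ del = {}  (empty — regression defined)
  G \ add = {in(p3,t3), pkg_at(p4,whs1), truck_at(t3,whs1)} \ {pkg_at(p4,whs1)} = {in(p3,t3), truck_at(t3,whs1)}
  ∪ pre   = {in(p3,t3), truck_at(t3,whs1)} ∪ {in(p4,t3), truck_at(t3,whs1)}
          = {in(p3,t3), in(p4,t3), truck_at(t3,whs1)}

== RESULT ==
["in(p3,t3)", "in(p4,t3)", "truck_at(t3,whs1)"]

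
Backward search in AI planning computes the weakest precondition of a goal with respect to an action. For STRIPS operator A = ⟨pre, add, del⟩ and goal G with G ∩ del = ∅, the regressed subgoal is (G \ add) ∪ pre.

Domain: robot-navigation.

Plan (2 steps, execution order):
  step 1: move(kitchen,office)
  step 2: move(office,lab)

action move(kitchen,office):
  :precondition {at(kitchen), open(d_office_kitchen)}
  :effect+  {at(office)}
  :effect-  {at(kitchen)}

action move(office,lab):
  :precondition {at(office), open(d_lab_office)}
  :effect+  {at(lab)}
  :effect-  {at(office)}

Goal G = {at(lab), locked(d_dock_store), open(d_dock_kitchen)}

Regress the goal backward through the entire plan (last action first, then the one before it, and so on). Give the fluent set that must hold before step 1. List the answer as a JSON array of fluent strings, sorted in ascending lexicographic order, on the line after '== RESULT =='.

Work backward from the goal:
  through step 2 (move(office,lab)): drop {at(lab)}, keep {locked(d_dock_store), open(d_dock_kitchen)}, require {at(office), open(d_lab_office)}
    → {at(office), locked(d_dock_store), open(d_dock_kitchen), open(d_lab_office)}
  through step 1 (move(kitchen,office)): drop {at(office)}, keep {locked(d_dock_store), open(d_dock_kitchen), open(d_lab_office)}, require {at(kitchen), open(d_office_kitchen)}
    → {at(kitchen), locked(d_dock_store), open(d_dock_kitchen), open(d_lab_office), open(d_office_kitchen)}

== RESULT ==
["at(kitchen)", "locked(d_dock_store)", "open(d_dock_kitchen)", "open(d_lab_office)", "open(d_office_kitchen)"]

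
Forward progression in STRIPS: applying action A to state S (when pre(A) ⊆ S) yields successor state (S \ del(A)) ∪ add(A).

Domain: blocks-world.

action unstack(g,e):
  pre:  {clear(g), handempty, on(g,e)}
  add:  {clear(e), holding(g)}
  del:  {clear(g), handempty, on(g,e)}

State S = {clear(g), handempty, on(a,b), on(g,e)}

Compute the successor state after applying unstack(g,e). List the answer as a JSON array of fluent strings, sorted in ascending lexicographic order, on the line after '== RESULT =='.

Progress:
  pre ⊆ S: {clear(g), handempty, on(g,e)} ⊆ S  — applicable
  S \ del = {on(a,b)}
  ∪ add   = {clear(e), holding(g), on(a,b)}

== RESULT ==
["clear(e)", "holding(g)", "on(a,b)"]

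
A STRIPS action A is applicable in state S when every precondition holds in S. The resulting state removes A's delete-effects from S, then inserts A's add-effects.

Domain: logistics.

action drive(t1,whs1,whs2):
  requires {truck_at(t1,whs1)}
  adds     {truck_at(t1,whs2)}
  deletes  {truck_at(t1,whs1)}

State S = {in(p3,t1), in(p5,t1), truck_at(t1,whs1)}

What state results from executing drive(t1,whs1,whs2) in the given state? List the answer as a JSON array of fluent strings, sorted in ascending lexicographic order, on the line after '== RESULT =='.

Progress:
  pre ⊆ S: {truck_at(t1,whs1)} ⊆ S  — applicable
  S \ del = {in(p3,t1), in(p5,t1)}
  ∪ add   = {in(p3,t1), in(p5,t1), truck_at(t1,whs2)}

== RESULT ==
["in(p3,t1)", "in(p5,t1)", "truck_at(t1,whs2)"]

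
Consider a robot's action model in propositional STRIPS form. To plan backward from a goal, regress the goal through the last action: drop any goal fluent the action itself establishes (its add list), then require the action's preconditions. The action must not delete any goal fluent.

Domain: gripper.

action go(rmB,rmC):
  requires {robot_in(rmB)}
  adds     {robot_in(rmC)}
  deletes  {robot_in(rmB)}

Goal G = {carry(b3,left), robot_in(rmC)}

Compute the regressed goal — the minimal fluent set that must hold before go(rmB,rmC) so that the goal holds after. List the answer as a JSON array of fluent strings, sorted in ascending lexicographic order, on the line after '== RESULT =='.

Regress:
  G ∩ del = {}  (empty — regression defined)
  G \ add = {carry(b3,left), robot_in(rmC)} \ {robot_in(rmC)} = {carry(b3,left)}
  ∪ pre   = {carry(b3,left)} ∪ {robot_in(rmB)}
          = {carry(b3,left), robot_in(rmB)}

== RESULT ==
["carry(b3,left)", "robot_in(rmB)"]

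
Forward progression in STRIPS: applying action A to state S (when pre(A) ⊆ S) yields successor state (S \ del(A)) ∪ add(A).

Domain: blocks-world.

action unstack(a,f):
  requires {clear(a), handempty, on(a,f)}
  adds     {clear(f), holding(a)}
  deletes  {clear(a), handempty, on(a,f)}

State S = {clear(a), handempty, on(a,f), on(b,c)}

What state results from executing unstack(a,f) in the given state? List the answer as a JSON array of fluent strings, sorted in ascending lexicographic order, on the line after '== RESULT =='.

Compute (S \ del) ∪ add:
  pre ⊆ S: {clear(a), handempty, on(a,f)} ⊆ S  — applicable
  S \ del = {on(b,c)}
  ∪ add   = {clear(f), holding(a), on(b,c)}

== RESULT ==
["clear(f)", "holding(a)", "on(b,c)"]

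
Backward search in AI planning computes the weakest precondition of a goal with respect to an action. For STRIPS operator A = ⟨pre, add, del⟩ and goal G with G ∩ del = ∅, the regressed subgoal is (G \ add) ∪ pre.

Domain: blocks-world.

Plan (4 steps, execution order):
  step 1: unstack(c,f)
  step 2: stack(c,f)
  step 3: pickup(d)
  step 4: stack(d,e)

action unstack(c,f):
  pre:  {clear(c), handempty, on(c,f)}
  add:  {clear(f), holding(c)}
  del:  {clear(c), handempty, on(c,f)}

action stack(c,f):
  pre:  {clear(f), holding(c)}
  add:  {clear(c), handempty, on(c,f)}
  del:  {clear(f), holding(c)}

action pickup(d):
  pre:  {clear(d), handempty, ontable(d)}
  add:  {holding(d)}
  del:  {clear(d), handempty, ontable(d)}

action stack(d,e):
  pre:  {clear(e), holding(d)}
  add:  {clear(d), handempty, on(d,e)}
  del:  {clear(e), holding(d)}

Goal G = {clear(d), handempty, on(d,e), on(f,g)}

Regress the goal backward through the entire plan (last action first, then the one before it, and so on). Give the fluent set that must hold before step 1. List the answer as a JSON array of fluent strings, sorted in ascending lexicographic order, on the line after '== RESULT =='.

Work backward from the goal:
  through step 4 (stack(d,e)): drop {clear(d), handempty, on(d,e)}, keep {on(f,g)}, require {clear(e), holding(d)}
    → {clear(e), holding(d), on(f,g)}
  through step 3 (pickup(d)): drop {holding(d)}, keep {clear(e), on(f,g)}, require {clear(d), handempty, ontable(d)}
    → {clear(d), clear(e), handempty, on(f,g), ontable(d)}
  through step 2 (stack(c,f)): drop {handempty}, keep {clear(d), clear(e), on(f,g), ontable(d)}, require {clear(f), holding(c)}
    → {clear(d), clear(e), clear(f), holding(c), on(f,g), ontable(d)}
  through step 1 (unstack(c,f)): drop {clear(f), holding(c)}, keep {clear(d), clear(e), on(f,g), ontable(d)}, require {clear(c), handempty, on(c,f)}
    → {clear(c), clear(d), clear(e), handempty, on(c,f), on(f,g), ontable(d)}

== RESULT ==
["clear(c)", "clear(d)", "clear(e)", "handempty", "on(c,f)", "on(f,g)", "ontable(d)"]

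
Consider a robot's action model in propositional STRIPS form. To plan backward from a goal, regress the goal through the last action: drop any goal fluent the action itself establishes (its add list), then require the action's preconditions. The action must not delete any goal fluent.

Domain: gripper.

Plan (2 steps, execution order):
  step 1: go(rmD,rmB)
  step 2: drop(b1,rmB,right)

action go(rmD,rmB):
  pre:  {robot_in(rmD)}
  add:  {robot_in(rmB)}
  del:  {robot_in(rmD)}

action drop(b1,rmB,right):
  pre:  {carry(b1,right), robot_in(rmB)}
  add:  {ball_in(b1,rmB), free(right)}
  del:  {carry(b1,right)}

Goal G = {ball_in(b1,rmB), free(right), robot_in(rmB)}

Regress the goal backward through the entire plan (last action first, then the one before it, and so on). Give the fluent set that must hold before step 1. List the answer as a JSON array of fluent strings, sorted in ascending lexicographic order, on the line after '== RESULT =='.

Regress step by step:
  through step 2 (drop(b1,rmB,right)): drop {ball_in(b1,rmB), free(right)}, keep {robot_in(rmB)}, require {carry(b1,right), robot_in(rmB)}
    → {carry(b1,right), robot_in(rmB)}
  through step 1 (go(rmD,rmB)): drop {robot_in(rmB)}, keep {carry(b1,right)}, require {robot_in(rmD)}
    → {carry(b1,right), robot_in(rmD)}

== RESULT ==
["carry(b1,right)", "robot_in(rmD)"]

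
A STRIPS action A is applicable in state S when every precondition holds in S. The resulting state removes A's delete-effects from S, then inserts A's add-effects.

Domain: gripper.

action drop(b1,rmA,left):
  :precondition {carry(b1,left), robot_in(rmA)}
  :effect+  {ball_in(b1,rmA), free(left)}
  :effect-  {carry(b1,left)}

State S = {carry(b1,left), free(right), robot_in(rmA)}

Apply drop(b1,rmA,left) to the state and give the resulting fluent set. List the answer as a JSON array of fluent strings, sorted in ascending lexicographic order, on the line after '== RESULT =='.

Progress:
  pre ⊆ S: {carry(b1,left), robot_in(rmA)} ⊆ S  — applicable
  S \ del = {free(right), robot_in(rmA)}
  ∪ add   = {ball_in(b1,rmA), free(left), free(right), robot_in(rmA)}

== RESULT ==
["ball_in(b1,rmA)", "free(left)", "free(right)", "robot_in(rmA)"]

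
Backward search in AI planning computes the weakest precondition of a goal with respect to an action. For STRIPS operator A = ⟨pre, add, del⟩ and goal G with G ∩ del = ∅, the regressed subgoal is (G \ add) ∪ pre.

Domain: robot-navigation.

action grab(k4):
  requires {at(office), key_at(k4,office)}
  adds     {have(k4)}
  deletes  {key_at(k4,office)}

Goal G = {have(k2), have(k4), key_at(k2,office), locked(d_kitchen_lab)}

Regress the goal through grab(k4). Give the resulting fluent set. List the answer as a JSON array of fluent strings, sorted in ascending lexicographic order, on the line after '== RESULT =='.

Compute (G \ add) ∪ pre:
  G ∩ del = {}  (empty — regression defined)
  G \ add = {have(k2), have(k4), key_at(k2,office), locked(d_kitchen_lab)} \ {have(k4)} = {have(k2), key_at(k2,office), locked(d_kitchen_lab)}
  ∪ pre   = {have(k2), key_at(k2,office), locked(d_kitchen_lab)} ∪ {at(office), key_at(k4,office)}
          = {at(office), have(k2), key_at(k2,office), key_at(k4,office), locked(d_kitchen_lab)}

== RESULT ==
["at(office)", "have(k2)", "key_at(k2,office)", "key_at(k4,office)", "locked(d_kitchen_lab)"]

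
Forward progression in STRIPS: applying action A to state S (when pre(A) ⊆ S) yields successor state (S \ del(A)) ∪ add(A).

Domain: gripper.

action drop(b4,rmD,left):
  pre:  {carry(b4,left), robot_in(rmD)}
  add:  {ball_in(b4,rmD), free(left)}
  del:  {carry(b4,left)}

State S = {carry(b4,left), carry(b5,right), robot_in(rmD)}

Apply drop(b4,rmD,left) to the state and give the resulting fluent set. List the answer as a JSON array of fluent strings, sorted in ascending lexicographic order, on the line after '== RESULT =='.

Compute (S \ del) ∪ add:
  pre ⊆ S: {carry(b4,left), robot_in(rmD)} ⊆ S  — applicable
  S \ del = {carry(b5,right), robot_in(rmD)}
  ∪ add   = {ball_in(b4,rmD), carry(b5,right), free(left), robot_in(rmD)}

== RESULT ==
["ball_in(b4,rmD)", "carry(b5,right)", "free(left)", "robot_in(rmD)"]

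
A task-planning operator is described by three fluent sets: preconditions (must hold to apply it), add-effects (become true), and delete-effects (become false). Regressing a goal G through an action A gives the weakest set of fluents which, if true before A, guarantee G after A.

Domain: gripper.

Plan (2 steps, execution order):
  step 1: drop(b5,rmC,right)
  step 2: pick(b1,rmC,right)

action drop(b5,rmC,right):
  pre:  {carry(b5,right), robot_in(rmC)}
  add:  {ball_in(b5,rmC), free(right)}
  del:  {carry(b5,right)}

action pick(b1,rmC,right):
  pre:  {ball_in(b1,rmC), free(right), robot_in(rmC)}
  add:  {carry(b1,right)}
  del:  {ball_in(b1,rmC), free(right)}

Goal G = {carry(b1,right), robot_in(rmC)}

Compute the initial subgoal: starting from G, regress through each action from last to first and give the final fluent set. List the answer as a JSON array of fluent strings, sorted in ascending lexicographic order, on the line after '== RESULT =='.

Regress step by step:
  through step 2 (pick(b1,rmC,right)): drop {carry(b1,right)}, keep {robot_in(rmC)}, require {ball_in(b1,rmC), free(right), robot_in(rmC)}
    → {ball_in(b1,rmC), free(right), robot_in(rmC)}
  through step 1 (drop(b5,rmC,right)): drop {free(right)}, keep {ball_in(b1,rmC), robot_in(rmC)}, require {carry(b5,right), robot_in(rmC)}
    → {ball_in(b1,rmC), carry(b5,right), robot_in(rmC)}

== RESULT ==
["ball_in(b1,rmC)", "carry(b5,right)", "robot_in(rmC)"]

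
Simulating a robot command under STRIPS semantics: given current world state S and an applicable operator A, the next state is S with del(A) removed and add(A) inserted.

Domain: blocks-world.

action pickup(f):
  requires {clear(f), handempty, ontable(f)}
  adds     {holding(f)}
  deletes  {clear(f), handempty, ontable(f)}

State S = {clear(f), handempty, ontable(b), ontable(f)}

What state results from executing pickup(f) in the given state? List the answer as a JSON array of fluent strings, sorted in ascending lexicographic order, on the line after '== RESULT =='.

Compute (S \ del) ∪ add:
  pre ⊆ S: {clear(f), handempty, ontable(f)} ⊆ S  — applicable
  S \ del = {ontable(b)}
  ∪ add   = {holding(f), ontable(b)}

== RESULT ==
["holding(f)", "ontable(b)"]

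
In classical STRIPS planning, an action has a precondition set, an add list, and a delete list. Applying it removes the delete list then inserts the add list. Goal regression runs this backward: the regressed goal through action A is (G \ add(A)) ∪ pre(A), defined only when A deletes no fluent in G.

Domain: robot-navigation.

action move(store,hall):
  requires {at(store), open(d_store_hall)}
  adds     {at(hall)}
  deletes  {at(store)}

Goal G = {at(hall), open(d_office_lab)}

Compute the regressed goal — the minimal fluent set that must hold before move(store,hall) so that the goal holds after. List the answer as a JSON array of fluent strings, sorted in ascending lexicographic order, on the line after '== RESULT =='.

Regress:
  G ∩ del = {}  (empty — regression defined)
  G \ add = {at(hall), open(d_office_lab)} \ {at(hall)} = {open(d_office_lab)}
  ∪ pre   = {open(d_office_lab)} ∪ {at(store), open(d_store_hall)}
          = {at(store), open(d_office_lab), open(d_store_hall)}

== RESULT ==
["at(store)", "open(d_office_lab)", "open(d_store_hall)"]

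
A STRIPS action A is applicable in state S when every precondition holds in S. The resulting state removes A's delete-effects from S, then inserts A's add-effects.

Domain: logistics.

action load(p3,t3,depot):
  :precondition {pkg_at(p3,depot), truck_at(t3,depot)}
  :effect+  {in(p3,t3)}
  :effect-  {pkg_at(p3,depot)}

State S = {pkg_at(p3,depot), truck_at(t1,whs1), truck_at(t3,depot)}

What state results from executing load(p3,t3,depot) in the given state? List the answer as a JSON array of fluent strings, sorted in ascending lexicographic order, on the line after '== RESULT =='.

Compute (S \ del) ∪ add:
  pre ⊆ S: {pkg_at(p3,depot), truck_at(t3,depot)} ⊆ S  — applicable
  S \ del = {truck_at(t1,whs1), truck_at(t3,depot)}
  ∪ add   = {in(p3,t3), truck_at(t1,whs1), truck_at(t3,depot)}

== RESULT ==
["in(p3,t3)", "truck_at(t1,whs1)", "truck_at(t3,depot)"]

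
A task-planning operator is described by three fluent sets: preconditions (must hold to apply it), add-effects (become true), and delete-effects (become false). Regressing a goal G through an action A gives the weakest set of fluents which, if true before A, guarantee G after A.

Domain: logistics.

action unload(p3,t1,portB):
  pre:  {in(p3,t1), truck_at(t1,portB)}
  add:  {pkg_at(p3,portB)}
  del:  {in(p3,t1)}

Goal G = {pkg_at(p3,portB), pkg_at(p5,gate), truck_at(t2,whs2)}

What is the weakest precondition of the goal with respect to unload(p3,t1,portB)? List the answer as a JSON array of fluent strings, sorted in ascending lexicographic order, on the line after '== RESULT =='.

Compute (G \ add) ∪ pre:
  G ∩ del = {}  (empty — regression defined)
  G \ add = {pkg_at(p3,portB), pkg_at(p5,gate), truck_at(t2,whs2)} \ {pkg_at(p3,portB)} = {pkg_at(p5,gate), truck_at(t2,whs2)}
  ∪ pre   = {pkg_at(p5,gate), truck_at(t2,whs2)} ∪ {in(p3,t1), truck_at(t1,portB)}
          = {in(p3,t1), pkg_at(p5,gate), truck_at(t1,portB), truck_at(t2,whs2)}

== RESULT ==
["in(p3,t1)", "pkg_at(p5,gate)", "truck_at(t1,portB)", "truck_at(t2,whs2)"]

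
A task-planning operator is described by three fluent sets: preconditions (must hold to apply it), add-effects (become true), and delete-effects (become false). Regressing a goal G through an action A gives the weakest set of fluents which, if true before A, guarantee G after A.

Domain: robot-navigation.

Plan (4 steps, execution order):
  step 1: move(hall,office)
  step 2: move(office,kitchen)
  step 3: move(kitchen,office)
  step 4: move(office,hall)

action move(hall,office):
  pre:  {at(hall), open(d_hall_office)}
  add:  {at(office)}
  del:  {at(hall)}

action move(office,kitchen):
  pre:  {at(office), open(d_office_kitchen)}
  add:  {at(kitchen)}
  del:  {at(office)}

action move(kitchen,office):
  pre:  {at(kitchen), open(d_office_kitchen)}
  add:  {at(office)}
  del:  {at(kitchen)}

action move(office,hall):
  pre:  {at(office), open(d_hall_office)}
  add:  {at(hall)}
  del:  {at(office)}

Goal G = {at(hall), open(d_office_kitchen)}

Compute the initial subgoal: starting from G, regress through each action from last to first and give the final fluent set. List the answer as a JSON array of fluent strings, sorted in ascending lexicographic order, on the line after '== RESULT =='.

Regress step by step:
  through step 4 (move(office,hall)): drop {at(hall)}, keep {open(d_office_kitchen)}, require {at(office), open(d_hall_office)}
    → {at(office), open(d_hall_office), open(d_office_kitchen)}
  through step 3 (move(kitchen,office)): drop {at(office)}, keep {open(d_hall_office), open(d_office_kitchen)}, require {at(kitchen), open(d_office_kitchen)}
    → {at(kitchen), open(d_hall_office), open(d_office_kitchen)}
  through step 2 (move(office,kitchen)): drop {at(kitchen)}, keep {open(d_hall_office), open(d_office_kitchen)}, require {at(office), open(d_office_kitchen)}
    → {at(office), open(d_hall_office), open(d_office_kitchen)}
  through step 1 (move(hall,office)): drop {at(office)}, keep {open(d_hall_office), open(d_office_kitchen)}, require {at(hall), open(d_hall_office)}
    → {at(hall), open(d_hall_office), open(d_office_kitchen)}

== RESULT ==
["at(hall)", "open(d_hall_office)", "open(d_office_kitchen)"]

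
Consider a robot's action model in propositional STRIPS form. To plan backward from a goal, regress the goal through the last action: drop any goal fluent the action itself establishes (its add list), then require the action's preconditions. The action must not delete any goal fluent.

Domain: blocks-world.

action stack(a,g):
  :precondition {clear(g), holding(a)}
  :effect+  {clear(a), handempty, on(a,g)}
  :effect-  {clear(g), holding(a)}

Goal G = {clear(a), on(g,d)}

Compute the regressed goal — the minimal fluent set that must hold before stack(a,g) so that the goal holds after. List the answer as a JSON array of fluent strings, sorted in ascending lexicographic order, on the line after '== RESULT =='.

Compute (G \ add) ∪ pre:
  G ∩ del = {}  (empty — regression defined)
  G \ add = {clear(a), on(g,d)} \ {clear(a), handempty, on(a,g)} = {on(g,d)}
  ∪ pre   = {on(g,d)} ∪ {clear(g), holding(a)}
          = {clear(g), holding(a), on(g,d)}

== RESULT ==
["clear(g)", "holding(a)", "on(g,d)"]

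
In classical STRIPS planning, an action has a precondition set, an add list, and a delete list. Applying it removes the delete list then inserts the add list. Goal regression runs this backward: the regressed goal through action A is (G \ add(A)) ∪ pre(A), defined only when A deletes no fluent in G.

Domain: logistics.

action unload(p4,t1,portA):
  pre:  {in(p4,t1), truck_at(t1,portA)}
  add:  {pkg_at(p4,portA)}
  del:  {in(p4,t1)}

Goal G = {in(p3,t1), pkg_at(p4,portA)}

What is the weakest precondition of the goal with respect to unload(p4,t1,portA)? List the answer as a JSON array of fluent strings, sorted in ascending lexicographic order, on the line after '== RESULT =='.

Regress:
  G ∩ del = {}  (empty — regression defined)
  G \ add = {in(p3,t1), pkg_at(p4,portA)} \ {pkg_at(p4,portA)} = {in(p3,t1)}
  ∪ pre   = {in(p3,t1)} ∪ {in(p4,t1), truck_at(t1,portA)}
          = {in(p3,t1), in(p4,t1), truck_at(t1,portA)}

== RESULT ==
["in(p3,t1)", "in(p4,t1)", "truck_at(t1,portA)"]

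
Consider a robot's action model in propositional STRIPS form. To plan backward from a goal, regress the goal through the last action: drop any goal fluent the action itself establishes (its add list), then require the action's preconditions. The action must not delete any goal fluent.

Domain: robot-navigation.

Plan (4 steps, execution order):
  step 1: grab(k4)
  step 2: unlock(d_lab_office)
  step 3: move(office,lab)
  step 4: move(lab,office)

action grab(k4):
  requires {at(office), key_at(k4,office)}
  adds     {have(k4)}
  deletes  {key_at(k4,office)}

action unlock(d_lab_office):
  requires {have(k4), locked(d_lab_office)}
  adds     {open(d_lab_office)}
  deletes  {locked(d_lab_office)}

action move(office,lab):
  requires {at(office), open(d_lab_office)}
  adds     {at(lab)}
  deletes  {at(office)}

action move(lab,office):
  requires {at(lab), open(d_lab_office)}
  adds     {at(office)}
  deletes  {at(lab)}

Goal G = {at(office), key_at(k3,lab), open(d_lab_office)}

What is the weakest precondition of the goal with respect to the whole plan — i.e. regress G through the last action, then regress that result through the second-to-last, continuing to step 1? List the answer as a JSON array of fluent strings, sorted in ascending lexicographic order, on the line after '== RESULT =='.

Work backward from the goal:
  through step 4 (move(lab,office)): drop {at(office)}, keep {key_at(k3,lab), open(d_lab_office)}, require {at(lab), open(d_lab_office)}
    → {at(lab), key_at(k3,lab), open(d_lab_office)}
  through step 3 (move(office,lab)): drop {at(lab)}, keep {key_at(k3,lab), open(d_lab_office)}, require {at(office), open(d_lab_office)}
    → {at(office), key_at(k3,lab), open(d_lab_office)}
  through step 2 (unlock(d_lab_office)): drop {open(d_lab_office)}, keep {at(office), key_at(k3,lab)}, require {have(k4), locked(d_lab_office)}
    → {at(office), have(k4), key_at(k3,lab), locked(d_lab_office)}
  through step 1 (grab(k4)): drop {have(k4)}, keep {at(office), key_at(k3,lab), locked(d_lab_office)}, require {at(office), key_at(k4,office)}
    → {at(office), key_at(k3,lab), key_at(k4,office), locked(d_lab_office)}

== RESULT ==
["at(office)", "key_at(k3,lab)", "key_at(k4,office)", "locked(d_lab_office)"]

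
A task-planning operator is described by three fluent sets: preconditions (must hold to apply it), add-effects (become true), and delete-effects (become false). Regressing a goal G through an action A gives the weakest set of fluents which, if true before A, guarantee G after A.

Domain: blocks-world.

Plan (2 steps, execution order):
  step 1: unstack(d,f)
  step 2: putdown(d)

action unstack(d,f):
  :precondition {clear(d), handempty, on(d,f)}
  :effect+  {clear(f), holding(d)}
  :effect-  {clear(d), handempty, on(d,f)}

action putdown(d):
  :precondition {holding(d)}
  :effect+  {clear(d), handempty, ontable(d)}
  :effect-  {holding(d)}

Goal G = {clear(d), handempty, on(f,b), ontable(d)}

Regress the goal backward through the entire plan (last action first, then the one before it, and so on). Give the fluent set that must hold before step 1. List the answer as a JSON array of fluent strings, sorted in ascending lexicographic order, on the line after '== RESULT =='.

Regress step by step:
  through step 2 (putdown(d)): drop {clear(d), handempty, ontable(d)}, keep {on(f,b)}, require {holding(d)}
    → {holding(d), on(f,b)}
  through step 1 (unstack(d,f)): drop {holding(d)}, keep {on(f,b)}, require {clear(d), handempty, on(d,f)}
    → {clear(d), handempty, on(d,f), on(f,b)}

== RESULT ==
["clear(d)", "handempty", "on(d,f)", "on(f,b)"]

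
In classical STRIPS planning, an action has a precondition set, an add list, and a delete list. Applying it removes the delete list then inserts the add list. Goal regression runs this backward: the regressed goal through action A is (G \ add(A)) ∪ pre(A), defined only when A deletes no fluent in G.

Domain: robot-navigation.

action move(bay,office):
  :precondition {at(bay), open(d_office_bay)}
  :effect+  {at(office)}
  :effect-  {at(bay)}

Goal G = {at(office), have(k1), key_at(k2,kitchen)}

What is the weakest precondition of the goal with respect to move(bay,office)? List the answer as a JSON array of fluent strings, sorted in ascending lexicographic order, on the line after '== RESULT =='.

Compute (G \ add) ∪ pre:
  G ∩ del = {}  (empty — regression defined)
  G \ add = {at(office), have(k1), key_at(k2,kitchen)} \ {at(office)} = {have(k1), key_at(k2,kitchen)}
  ∪ pre   = {have(k1), key_at(k2,kitchen)} ∪ {at(bay), open(d_office_bay)}
          = {at(bay), have(k1), key_at(k2,kitchen), open(d_office_bay)}

== RESULT ==
["at(bay)", "have(k1)", "key_at(k2,kitchen)", "open(d_office_bay)"]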